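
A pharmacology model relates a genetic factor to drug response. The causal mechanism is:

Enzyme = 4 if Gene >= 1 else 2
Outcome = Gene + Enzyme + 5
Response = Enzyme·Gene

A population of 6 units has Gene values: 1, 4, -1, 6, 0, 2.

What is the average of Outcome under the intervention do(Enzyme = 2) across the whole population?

The intervention sets Enzyme=2 in all 6 units regardless of Gene. Recomputing Outcome per unit gives 8, 11, 6, 13, 7, 9; average 9.

9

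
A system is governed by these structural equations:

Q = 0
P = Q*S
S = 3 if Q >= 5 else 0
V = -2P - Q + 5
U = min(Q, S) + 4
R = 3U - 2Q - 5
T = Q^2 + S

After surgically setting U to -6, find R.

-23

The intervention breaks the incoming arrows to U: U = min(Q, S) + 4 no longer applies, and U = -6.
R = 3U - 2Q - 5  [with U=-6, Q=0]  = -23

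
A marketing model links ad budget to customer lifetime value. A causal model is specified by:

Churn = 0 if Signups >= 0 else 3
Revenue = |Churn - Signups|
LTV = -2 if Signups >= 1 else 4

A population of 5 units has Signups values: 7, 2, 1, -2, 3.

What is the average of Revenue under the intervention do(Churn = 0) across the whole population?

3

Every unit gets Churn=0 under the intervention. Revenue values become 7, 2, 1, 2, 3; E[Revenue|do(Churn=0)] = 3.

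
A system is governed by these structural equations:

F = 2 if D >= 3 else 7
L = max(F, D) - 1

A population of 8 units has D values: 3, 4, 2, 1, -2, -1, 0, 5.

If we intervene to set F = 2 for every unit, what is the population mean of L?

Under do(F=2), F's equation is replaced by F=2 for every unit. Per-unit L: 2, 3, 1, 1, 1, 1, 1, 4. Mean = 1.75.

1.75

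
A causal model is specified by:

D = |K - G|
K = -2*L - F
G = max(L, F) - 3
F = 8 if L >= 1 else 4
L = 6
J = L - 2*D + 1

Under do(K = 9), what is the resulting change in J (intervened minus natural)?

The intervention breaks the incoming arrows to K: K = -2*L - F no longer applies, and K = 9.
F = 8 if L >= 1 else 4  [with L=6]  = 8
G = max(L, F) - 3  [with L=6, F=8]  = 5
D = |K - G|  [with K=9, G=5]  = 4
J = L - 2*D + 1  [with L=6, D=4]  = -1
Without intervention: F = 8 if L >= 1 else 4  [with L=6]  = 8; K = -2*L - F  [with L=6, F=8]  = -20; G = max(L, F) - 3  [with L=6, F=8]  = 5; D = |K - G|  [with K=-20, G=5]  = 25; J = L - 2*D + 1  [with L=6, D=25]  = -43.
Change = -1 − (-43) = 42.

42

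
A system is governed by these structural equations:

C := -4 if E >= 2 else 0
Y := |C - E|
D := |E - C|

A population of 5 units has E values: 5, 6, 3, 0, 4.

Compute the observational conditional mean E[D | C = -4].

8.5

E[D|C=-4] averages over only the 4 units with C=-4 (E = 5, 6, 3, 4): D = 9, 10, 7, 8, mean 8.5.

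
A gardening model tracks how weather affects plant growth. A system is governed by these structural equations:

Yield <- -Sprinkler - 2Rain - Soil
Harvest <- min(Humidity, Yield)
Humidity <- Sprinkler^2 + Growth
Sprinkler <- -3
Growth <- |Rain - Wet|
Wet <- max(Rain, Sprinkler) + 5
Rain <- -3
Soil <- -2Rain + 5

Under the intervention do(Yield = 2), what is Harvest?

2

do(Yield=2) replaces the equation Yield <- -Sprinkler - 2Rain - Soil with the constant Yield = 2.
Wet = max(Rain, Sprinkler) + 5  [with Rain=-3, Sprinkler=-3]  = 2
Growth = |Rain - Wet|  [with Rain=-3, Wet=2]  = 5
Humidity = Sprinkler^2 + Growth  [with Sprinkler=-3, Growth=5]  = 14
Harvest = min(Humidity, Yield)  [with Humidity=14, Yield=2]  = 2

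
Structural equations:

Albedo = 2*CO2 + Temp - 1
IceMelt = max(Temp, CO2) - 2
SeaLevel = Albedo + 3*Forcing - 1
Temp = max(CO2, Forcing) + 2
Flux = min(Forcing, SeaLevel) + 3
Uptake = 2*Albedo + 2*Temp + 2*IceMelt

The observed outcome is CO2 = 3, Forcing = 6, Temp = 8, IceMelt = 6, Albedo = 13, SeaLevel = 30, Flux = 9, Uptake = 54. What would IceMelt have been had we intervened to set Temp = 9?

The intervention breaks the incoming arrows to Temp: Temp = max(CO2, Forcing) + 2 no longer applies, and Temp = 9.
IceMelt = max(Temp, CO2) - 2  [with Temp=9, CO2=3]  = 7

7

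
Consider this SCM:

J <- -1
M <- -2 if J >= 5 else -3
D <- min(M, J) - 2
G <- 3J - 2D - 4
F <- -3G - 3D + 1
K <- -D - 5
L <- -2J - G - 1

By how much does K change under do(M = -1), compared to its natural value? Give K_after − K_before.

-2

Under do(M=-1), the mechanism M <- -2 if J >= 5 else -3 is discarded; M is fixed at -1.
D = min(M, J) - 2  [with M=-1, J=-1]  = -3
K = -D - 5  [with D=-3]  = -2
Without intervention: M = -2 if J >= 5 else -3  [with J=-1]  = -3; D = min(M, J) - 2  [with M=-3, J=-1]  = -5; K = -D - 5  [with D=-5]  = 0.
Change = -2 − 0 = -2.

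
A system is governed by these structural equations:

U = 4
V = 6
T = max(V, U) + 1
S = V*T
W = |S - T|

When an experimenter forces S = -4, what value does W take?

11

Intervening sets S = -4 and removes its equation (S = V*T).
T = max(V, U) + 1  [with V=6, U=4]  = 7
W = |S - T|  [with S=-4, T=7]  = 11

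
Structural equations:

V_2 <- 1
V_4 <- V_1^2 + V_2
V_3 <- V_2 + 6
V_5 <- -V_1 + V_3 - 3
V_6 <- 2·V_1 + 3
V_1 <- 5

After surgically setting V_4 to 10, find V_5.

-1

Intervening sets V_4 = 10 and removes its equation (V_4 <- V_1^2 + V_2).
No directed path runs from V_4 to V_5, so V_5 keeps its natural value.
V_3 = V_2 + 6  [with V_2=1]  = 7
V_5 = -V_1 + V_3 - 3  [with V_1=5, V_3=7]  = -1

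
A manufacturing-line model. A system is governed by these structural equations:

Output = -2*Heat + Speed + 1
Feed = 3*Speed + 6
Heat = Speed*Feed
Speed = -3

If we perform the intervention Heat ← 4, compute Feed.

-3

Under do(Heat=4), the mechanism Heat = Speed*Feed is discarded; Heat is fixed at 4.
Since Feed is not a descendant of the intervened variable, it is unaffected.
Feed = 3*Speed + 6  [with Speed=-3]  = -3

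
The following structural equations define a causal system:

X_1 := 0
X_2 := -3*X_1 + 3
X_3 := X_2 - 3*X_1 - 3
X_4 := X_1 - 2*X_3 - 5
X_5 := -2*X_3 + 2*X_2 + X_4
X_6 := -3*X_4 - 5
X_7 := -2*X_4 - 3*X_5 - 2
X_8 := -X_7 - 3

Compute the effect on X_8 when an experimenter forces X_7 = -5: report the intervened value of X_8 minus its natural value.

do(X_7=-5) replaces the equation X_7 := -2*X_4 - 3*X_5 - 2 with the constant X_7 = -5.
X_8 = -X_7 - 3  [with X_7=-5]  = 2
Without intervention: X_2 = -3*X_1 + 3  [with X_1=0]  = 3; X_3 = X_2 - 3*X_1 - 3  [with X_2=3, X_1=0]  = 0; X_4 = X_1 - 2*X_3 - 5  [with X_1=0, X_3=0]  = -5; X_5 = -2*X_3 + 2*X_2 + X_4  [with X_3=0, X_2=3, X_4=-5]  = 1; X_7 = -2*X_4 - 3*X_5 - 2  [with X_4=-5, X_5=1]  = 5; X_8 = -X_7 - 3  [with X_7=5]  = -8.
Change = 2 − (-8) = 10.

10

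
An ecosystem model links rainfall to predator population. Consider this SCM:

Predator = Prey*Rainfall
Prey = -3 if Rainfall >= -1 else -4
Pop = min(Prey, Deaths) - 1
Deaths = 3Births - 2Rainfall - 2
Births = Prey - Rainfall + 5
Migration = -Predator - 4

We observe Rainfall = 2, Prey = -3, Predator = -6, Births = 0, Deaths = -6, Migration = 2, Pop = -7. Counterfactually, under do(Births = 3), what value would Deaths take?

Intervening sets Births = 3 and removes its equation (Births = Prey - Rainfall + 5).
Deaths = 3Births - 2Rainfall - 2  [with Births=3, Rainfall=2]  = 3

3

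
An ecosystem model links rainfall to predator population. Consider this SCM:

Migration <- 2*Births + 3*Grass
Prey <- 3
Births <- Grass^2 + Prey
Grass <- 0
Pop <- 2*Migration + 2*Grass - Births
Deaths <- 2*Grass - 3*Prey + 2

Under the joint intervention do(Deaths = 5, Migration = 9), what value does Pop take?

15

The joint intervention fixes Deaths = 5, Migration = 9, removing each variable's own equation.
Births = Grass^2 + Prey  [with Grass=0, Prey=3]  = 3
Pop = 2*Migration + 2*Grass - Births  [with Migration=9, Grass=0, Births=3]  = 15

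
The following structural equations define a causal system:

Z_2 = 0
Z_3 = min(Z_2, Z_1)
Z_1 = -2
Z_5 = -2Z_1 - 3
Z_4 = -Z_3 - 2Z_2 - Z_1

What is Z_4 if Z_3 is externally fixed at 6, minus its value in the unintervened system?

-8

The intervention breaks the incoming arrows to Z_3: Z_3 = min(Z_2, Z_1) no longer applies, and Z_3 = 6.
Z_4 = -Z_3 - 2Z_2 - Z_1  [with Z_3=6, Z_2=0, Z_1=-2]  = -4
Without intervention: Z_3 = min(Z_2, Z_1)  [with Z_2=0, Z_1=-2]  = -2; Z_4 = -Z_3 - 2Z_2 - Z_1  [with Z_3=-2, Z_2=0, Z_1=-2]  = 4.
Change = -4 − 4 = -8.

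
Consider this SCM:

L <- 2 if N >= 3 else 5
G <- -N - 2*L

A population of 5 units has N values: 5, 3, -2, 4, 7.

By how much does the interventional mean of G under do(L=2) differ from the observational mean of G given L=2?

The intervention sets L=2 in all 5 units regardless of N. Recomputing G per unit gives -9, -7, -2, -8, -11; average -7.4.
E[G|L=2] averages over only the 4 units with L=2 (N = 5, 3, 4, 7): G = -9, -7, -8, -11, mean -8.75.
Difference = -7.4 − (-8.75) = 1.35.

1.35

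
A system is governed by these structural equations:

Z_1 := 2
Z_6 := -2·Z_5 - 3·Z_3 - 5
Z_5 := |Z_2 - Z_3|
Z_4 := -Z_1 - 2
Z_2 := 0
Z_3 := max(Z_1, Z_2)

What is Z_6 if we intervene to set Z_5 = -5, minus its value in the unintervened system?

14

The intervention breaks the incoming arrows to Z_5: Z_5 := |Z_2 - Z_3| no longer applies, and Z_5 = -5.
Z_3 = max(Z_1, Z_2)  [with Z_1=2, Z_2=0]  = 2
Z_6 = -2·Z_5 - 3·Z_3 - 5  [with Z_5=-5, Z_3=2]  = -1
Without intervention: Z_3 = max(Z_1, Z_2)  [with Z_1=2, Z_2=0]  = 2; Z_5 = |Z_2 - Z_3|  [with Z_2=0, Z_3=2]  = 2; Z_6 = -2·Z_5 - 3·Z_3 - 5  [with Z_5=2, Z_3=2]  = -15.
Change = -1 − (-15) = 14.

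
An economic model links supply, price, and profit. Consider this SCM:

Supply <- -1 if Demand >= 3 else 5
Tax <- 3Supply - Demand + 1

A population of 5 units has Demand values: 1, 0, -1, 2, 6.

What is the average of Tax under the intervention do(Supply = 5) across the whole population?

14.4

The intervention sets Supply=5 in all 5 units regardless of Demand. Recomputing Tax per unit gives 15, 16, 17, 14, 10; average 14.4.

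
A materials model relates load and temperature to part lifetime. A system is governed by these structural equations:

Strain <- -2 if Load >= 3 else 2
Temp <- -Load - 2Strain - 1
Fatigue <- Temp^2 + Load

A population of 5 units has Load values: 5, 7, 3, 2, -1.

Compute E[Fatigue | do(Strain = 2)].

Every unit gets Strain=2 under the intervention. Fatigue values become 105, 151, 67, 51, 15; E[Fatigue|do(Strain=2)] = 77.8.

77.8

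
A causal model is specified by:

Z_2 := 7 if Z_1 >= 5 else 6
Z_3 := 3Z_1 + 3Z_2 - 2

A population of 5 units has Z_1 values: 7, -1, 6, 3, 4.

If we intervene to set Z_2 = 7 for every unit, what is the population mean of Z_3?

30.4

do(Z_2=7) breaks Z_2's dependence on Z_1. With Z_2=7 fixed, Z_3 across the units is 40, 16, 37, 28, 31, mean 30.4.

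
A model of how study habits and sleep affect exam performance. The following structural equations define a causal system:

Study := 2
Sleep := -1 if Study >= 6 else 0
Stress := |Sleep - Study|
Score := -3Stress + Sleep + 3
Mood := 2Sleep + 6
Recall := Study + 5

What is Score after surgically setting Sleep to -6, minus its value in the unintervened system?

Under do(Sleep=-6), the mechanism Sleep := -1 if Study >= 6 else 0 is discarded; Sleep is fixed at -6.
Stress = |Sleep - Study|  [with Sleep=-6, Study=2]  = 8
Score = -3Stress + Sleep + 3  [with Stress=8, Sleep=-6]  = -27
Without intervention: Sleep = -1 if Study >= 6 else 0  [with Study=2]  = 0; Stress = |Sleep - Study|  [with Sleep=0, Study=2]  = 2; Score = -3Stress + Sleep + 3  [with Stress=2, Sleep=0]  = -3.
Change = -27 − (-3) = -24.

-24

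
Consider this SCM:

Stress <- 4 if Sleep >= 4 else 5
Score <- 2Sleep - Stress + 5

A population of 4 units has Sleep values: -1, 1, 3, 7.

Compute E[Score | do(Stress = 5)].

5

do(Stress=5) breaks Stress's dependence on Sleep. With Stress=5 fixed, Score across the units is -2, 2, 6, 14, mean 5.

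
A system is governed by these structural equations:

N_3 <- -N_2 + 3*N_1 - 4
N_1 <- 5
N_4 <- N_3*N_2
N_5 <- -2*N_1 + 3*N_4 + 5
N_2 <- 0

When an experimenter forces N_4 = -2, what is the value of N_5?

-11

Intervening sets N_4 = -2 and removes its equation (N_4 <- N_3*N_2).
N_5 = -2*N_1 + 3*N_4 + 5  [with N_1=5, N_4=-2]  = -11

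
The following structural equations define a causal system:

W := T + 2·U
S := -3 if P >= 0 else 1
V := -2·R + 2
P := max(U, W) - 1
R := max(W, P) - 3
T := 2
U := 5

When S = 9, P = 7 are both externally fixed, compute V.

-16

Setting S = 9, P = 7 by intervention discards those variables' equations.
W = T + 2·U  [with T=2, U=5]  = 12
R = max(W, P) - 3  [with W=12, P=7]  = 9
V = -2·R + 2  [with R=9]  = -16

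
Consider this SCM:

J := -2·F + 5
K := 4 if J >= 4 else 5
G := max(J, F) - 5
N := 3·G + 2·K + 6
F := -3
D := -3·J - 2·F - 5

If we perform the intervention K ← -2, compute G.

6

The intervention breaks the incoming arrows to K: K := 4 if J >= 4 else 5 no longer applies, and K = -2.
G is not downstream of the intervention, so its value is determined by the original equations.
J = -2·F + 5  [with F=-3]  = 11
G = max(J, F) - 5  [with J=11, F=-3]  = 6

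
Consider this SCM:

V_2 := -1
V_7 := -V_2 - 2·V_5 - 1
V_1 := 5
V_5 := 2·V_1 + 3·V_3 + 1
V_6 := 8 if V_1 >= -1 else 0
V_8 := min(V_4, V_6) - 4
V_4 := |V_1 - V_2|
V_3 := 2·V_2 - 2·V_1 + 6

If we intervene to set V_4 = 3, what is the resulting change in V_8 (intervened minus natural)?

-3

do(V_4=3) replaces the equation V_4 := |V_1 - V_2| with the constant V_4 = 3.
V_6 = 8 if V_1 >= -1 else 0  [with V_1=5]  = 8
V_8 = min(V_4, V_6) - 4  [with V_4=3, V_6=8]  = -1
Without intervention: V_4 = |V_1 - V_2|  [with V_1=5, V_2=-1]  = 6; V_6 = 8 if V_1 >= -1 else 0  [with V_1=5]  = 8; V_8 = min(V_4, V_6) - 4  [with V_4=6, V_6=8]  = 2.
Change = -1 − 2 = -3.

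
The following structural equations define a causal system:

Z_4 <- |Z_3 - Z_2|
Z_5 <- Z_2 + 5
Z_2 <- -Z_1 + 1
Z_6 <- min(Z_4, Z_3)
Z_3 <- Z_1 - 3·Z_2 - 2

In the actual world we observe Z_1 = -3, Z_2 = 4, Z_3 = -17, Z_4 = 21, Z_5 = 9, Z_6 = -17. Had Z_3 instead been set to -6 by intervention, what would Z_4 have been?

10

The intervention breaks the incoming arrows to Z_3: Z_3 <- Z_1 - 3·Z_2 - 2 no longer applies, and Z_3 = -6.
Z_2 = -Z_1 + 1  [with Z_1=-3]  = 4
Z_4 = |Z_3 - Z_2|  [with Z_3=-6, Z_2=4]  = 10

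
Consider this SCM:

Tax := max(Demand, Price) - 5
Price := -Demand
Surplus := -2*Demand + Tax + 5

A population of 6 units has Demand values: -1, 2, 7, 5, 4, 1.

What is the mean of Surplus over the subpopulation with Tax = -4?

E[Surplus|Tax=-4] averages over only the 2 units with Tax=-4 (Demand = -1, 1): Surplus = 3, -1, mean 1.

1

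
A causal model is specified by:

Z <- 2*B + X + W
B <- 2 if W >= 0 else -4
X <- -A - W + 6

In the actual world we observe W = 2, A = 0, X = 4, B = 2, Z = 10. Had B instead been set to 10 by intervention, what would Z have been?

26

Intervening sets B = 10 and removes its equation (B <- 2 if W >= 0 else -4).
X = -A - W + 6  [with A=0, W=2]  = 4
Z = 2*B + X + W  [with B=10, X=4, W=2]  = 26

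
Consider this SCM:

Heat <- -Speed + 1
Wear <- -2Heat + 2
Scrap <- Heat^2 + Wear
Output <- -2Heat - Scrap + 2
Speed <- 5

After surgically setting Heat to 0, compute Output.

0

do(Heat=0) replaces the equation Heat <- -Speed + 1 with the constant Heat = 0.
Wear = -2Heat + 2  [with Heat=0]  = 2
Scrap = Heat^2 + Wear  [with Heat=0, Wear=2]  = 2
Output = -2Heat - Scrap + 2  [with Heat=0, Scrap=2]  = 0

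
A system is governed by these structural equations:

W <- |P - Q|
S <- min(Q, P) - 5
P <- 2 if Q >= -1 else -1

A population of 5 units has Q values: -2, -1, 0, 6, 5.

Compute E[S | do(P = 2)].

do(P=2) breaks P's dependence on Q. With P=2 fixed, S across the units is -7, -6, -5, -3, -3, mean -4.8.

-4.8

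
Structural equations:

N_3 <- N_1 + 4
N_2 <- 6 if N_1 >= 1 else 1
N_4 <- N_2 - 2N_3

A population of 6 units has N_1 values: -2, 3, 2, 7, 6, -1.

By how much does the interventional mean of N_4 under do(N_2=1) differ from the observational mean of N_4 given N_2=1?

Every unit gets N_2=1 under the intervention. N_4 values become -3, -13, -11, -21, -19, -5; E[N_4|do(N_2=1)] = -12.
Conditioning on N_2=1 selects the 2 unit(s) with N_1 ∈ {-2, -1}. Their N_4 values: -3, -5. Mean = -4.
Difference = -12 − (-4) = -8.

-8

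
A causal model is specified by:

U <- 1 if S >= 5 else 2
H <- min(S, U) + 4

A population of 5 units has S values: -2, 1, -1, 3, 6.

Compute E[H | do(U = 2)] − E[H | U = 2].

0.4

The intervention sets U=2 in all 5 units regardless of S. Recomputing H per unit gives 2, 5, 3, 6, 6; average 4.4.
E[H|U=2] averages over only the 4 units with U=2 (S = -2, 1, -1, 3): H = 2, 5, 3, 6, mean 4.
Difference = 4.4 − 4 = 0.4.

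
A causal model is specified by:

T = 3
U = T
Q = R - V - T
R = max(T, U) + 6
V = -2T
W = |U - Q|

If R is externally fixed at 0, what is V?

-6

The intervention breaks the incoming arrows to R: R = max(T, U) + 6 no longer applies, and R = 0.
Since V is not a descendant of the intervened variable, it is unaffected.
V = -2T  [with T=3]  = -6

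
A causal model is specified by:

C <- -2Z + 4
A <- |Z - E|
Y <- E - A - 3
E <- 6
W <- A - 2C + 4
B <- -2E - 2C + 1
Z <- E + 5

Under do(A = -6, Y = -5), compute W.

34

Setting A = -6, Y = -5 by intervention discards those variables' equations.
Z = E + 5  [with E=6]  = 11
C = -2Z + 4  [with Z=11]  = -18
W = A - 2C + 4  [with A=-6, C=-18]  = 34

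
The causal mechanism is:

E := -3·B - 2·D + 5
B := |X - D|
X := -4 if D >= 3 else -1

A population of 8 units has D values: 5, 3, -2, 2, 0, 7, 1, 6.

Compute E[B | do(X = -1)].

4

Under do(X=-1), X's equation is replaced by X=-1 for every unit. Per-unit B: 6, 4, 1, 3, 1, 8, 2, 7. Mean = 4.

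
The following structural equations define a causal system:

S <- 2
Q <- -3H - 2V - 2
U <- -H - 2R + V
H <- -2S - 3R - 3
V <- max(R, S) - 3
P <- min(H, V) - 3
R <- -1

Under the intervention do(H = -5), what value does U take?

The intervention breaks the incoming arrows to H: H <- -2S - 3R - 3 no longer applies, and H = -5.
V = max(R, S) - 3  [with R=-1, S=2]  = -1
U = -H - 2R + V  [with H=-5, R=-1, V=-1]  = 6

6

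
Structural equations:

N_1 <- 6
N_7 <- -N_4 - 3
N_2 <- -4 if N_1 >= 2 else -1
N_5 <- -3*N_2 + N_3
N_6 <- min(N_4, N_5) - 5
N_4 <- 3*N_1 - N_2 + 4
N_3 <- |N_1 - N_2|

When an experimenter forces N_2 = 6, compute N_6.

Under do(N_2=6), the mechanism N_2 <- -4 if N_1 >= 2 else -1 is discarded; N_2 is fixed at 6.
N_3 = |N_1 - N_2|  [with N_1=6, N_2=6]  = 0
N_4 = 3*N_1 - N_2 + 4  [with N_1=6, N_2=6]  = 16
N_5 = -3*N_2 + N_3  [with N_2=6, N_3=0]  = -18
N_6 = min(N_4, N_5) - 5  [with N_4=16, N_5=-18]  = -23

-23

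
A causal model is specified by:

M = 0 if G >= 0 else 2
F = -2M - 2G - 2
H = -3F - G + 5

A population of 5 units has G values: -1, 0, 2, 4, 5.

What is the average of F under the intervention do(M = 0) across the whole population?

-6

Every unit gets M=0 under the intervention. F values become 0, -2, -6, -10, -12; E[F|do(M=0)] = -6.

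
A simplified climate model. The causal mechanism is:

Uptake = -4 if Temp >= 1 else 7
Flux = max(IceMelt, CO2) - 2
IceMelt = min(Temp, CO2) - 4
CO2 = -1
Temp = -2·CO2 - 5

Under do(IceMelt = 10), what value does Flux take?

The intervention breaks the incoming arrows to IceMelt: IceMelt = min(Temp, CO2) - 4 no longer applies, and IceMelt = 10.
Flux = max(IceMelt, CO2) - 2  [with IceMelt=10, CO2=-1]  = 8

8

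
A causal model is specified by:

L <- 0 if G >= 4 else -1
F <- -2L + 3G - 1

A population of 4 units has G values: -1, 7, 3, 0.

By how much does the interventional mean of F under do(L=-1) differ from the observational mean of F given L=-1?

4.75

Under do(L=-1), L's equation is replaced by L=-1 for every unit. Per-unit F: -2, 22, 10, 1. Mean = 7.75.
Conditioning on L=-1 selects the 3 unit(s) with G ∈ {-1, 3, 0}. Their F values: -2, 10, 1. Mean = 3.
Difference = 7.75 − 3 = 4.75.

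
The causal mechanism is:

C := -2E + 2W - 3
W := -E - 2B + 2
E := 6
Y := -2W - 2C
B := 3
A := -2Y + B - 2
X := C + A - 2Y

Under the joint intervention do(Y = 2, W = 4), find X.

The joint intervention fixes Y = 2, W = 4, removing each variable's own equation.
C = -2E + 2W - 3  [with E=6, W=4]  = -7
A = -2Y + B - 2  [with Y=2, B=3]  = -3
X = C + A - 2Y  [with C=-7, A=-3, Y=2]  = -14

-14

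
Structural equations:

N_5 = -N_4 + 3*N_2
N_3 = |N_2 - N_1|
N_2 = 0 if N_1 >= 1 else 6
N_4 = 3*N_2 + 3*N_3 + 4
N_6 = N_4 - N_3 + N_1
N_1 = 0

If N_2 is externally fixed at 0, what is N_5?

-4

do(N_2=0) replaces the equation N_2 = 0 if N_1 >= 1 else 6 with the constant N_2 = 0.
N_3 = |N_2 - N_1|  [with N_2=0, N_1=0]  = 0
N_4 = 3*N_2 + 3*N_3 + 4  [with N_2=0, N_3=0]  = 4
N_5 = -N_4 + 3*N_2  [with N_4=4, N_2=0]  = -4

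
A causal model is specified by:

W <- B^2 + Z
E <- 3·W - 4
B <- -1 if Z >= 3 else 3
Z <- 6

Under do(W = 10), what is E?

The intervention breaks the incoming arrows to W: W <- B^2 + Z no longer applies, and W = 10.
E = 3·W - 4  [with W=10]  = 26

26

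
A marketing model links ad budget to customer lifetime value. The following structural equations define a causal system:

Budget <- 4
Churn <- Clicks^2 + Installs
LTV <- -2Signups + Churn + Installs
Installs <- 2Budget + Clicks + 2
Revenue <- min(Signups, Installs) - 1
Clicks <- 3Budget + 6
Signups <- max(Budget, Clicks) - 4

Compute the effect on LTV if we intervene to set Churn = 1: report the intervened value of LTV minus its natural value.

-351

Under do(Churn=1), the mechanism Churn <- Clicks^2 + Installs is discarded; Churn is fixed at 1.
Clicks = 3Budget + 6  [with Budget=4]  = 18
Installs = 2Budget + Clicks + 2  [with Budget=4, Clicks=18]  = 28
Signups = max(Budget, Clicks) - 4  [with Budget=4, Clicks=18]  = 14
LTV = -2Signups + Churn + Installs  [with Signups=14, Churn=1, Installs=28]  = 1
Without intervention: Clicks = 3Budget + 6  [with Budget=4]  = 18; Installs = 2Budget + Clicks + 2  [with Budget=4, Clicks=18]  = 28; Signups = max(Budget, Clicks) - 4  [with Budget=4, Clicks=18]  = 14; Churn = Clicks^2 + Installs  [with Clicks=18, Installs=28]  = 352; LTV = -2Signups + Churn + Installs  [with Signups=14, Churn=352, Installs=28]  = 352.
Change = 1 − 352 = -351.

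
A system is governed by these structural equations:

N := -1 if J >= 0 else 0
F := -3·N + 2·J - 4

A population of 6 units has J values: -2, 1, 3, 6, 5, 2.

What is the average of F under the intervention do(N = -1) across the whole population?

Under do(N=-1), N's equation is replaced by N=-1 for every unit. Per-unit F: -5, 1, 5, 11, 9, 3. Mean = 4.

4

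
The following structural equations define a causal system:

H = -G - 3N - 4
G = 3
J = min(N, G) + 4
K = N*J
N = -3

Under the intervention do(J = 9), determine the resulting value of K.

do(J=9) replaces the equation J = min(N, G) + 4 with the constant J = 9.
K = N*J  [with N=-3, J=9]  = -27

-27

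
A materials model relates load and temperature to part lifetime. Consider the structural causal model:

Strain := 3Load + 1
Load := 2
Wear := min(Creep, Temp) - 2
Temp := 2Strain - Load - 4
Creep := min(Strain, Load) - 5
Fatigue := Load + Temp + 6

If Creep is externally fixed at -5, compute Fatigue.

Under do(Creep=-5), the mechanism Creep := min(Strain, Load) - 5 is discarded; Creep is fixed at -5.
Since Fatigue is not a descendant of the intervened variable, it is unaffected.
Strain = 3Load + 1  [with Load=2]  = 7
Temp = 2Strain - Load - 4  [with Strain=7, Load=2]  = 8
Fatigue = Load + Temp + 6  [with Load=2, Temp=8]  = 16

16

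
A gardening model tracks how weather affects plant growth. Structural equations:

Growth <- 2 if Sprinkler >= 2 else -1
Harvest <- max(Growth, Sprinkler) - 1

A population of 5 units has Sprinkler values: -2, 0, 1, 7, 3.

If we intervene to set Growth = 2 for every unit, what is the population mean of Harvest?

do(Growth=2) breaks Growth's dependence on Sprinkler. With Growth=2 fixed, Harvest across the units is 1, 1, 1, 6, 2, mean 2.2.

2.2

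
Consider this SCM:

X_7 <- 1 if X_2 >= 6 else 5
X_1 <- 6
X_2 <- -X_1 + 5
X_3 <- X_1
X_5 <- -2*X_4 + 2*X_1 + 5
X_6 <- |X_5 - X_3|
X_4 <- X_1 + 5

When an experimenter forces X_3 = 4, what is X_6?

The intervention breaks the incoming arrows to X_3: X_3 <- X_1 no longer applies, and X_3 = 4.
X_4 = X_1 + 5  [with X_1=6]  = 11
X_5 = -2*X_4 + 2*X_1 + 5  [with X_4=11, X_1=6]  = -5
X_6 = |X_5 - X_3|  [with X_5=-5, X_3=4]  = 9

9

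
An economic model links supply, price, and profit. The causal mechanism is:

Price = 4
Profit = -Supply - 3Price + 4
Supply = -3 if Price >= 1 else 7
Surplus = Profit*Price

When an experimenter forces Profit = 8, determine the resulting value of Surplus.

32

The intervention breaks the incoming arrows to Profit: Profit = -Supply - 3Price + 4 no longer applies, and Profit = 8.
Surplus = Profit*Price  [with Profit=8, Price=4]  = 32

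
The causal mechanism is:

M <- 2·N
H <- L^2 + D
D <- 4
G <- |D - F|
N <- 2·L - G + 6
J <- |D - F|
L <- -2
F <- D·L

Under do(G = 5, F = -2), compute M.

The joint intervention fixes G = 5, F = -2, removing each variable's own equation.
N = 2·L - G + 6  [with L=-2, G=5]  = -3
M = 2·N  [with N=-3]  = -6

-6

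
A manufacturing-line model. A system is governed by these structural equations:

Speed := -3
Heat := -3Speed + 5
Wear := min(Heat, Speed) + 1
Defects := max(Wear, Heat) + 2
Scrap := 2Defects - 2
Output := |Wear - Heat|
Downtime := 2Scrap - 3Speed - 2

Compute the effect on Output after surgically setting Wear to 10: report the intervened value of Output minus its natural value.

-12

The intervention breaks the incoming arrows to Wear: Wear := min(Heat, Speed) + 1 no longer applies, and Wear = 10.
Heat = -3Speed + 5  [with Speed=-3]  = 14
Output = |Wear - Heat|  [with Wear=10, Heat=14]  = 4
Without intervention: Heat = -3Speed + 5  [with Speed=-3]  = 14; Wear = min(Heat, Speed) + 1  [with Heat=14, Speed=-3]  = -2; Output = |Wear - Heat|  [with Wear=-2, Heat=14]  = 16.
Change = 4 − 16 = -12.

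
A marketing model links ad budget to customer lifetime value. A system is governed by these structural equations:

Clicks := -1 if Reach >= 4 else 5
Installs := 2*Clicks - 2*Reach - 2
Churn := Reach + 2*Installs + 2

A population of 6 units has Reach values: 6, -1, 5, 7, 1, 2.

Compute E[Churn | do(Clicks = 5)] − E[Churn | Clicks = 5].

-8

Every unit gets Clicks=5 under the intervention. Churn values become 0, 21, 3, -3, 15, 12; E[Churn|do(Clicks=5)] = 8.
E[Churn|Clicks=5] averages over only the 3 units with Clicks=5 (Reach = -1, 1, 2): Churn = 21, 15, 12, mean 16.
Difference = 8 − 16 = -8.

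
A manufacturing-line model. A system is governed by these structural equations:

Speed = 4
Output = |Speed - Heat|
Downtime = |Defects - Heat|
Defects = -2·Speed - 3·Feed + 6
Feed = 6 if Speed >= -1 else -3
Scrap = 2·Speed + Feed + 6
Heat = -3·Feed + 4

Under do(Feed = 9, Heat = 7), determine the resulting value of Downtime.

Under do(Feed = 9, Heat = 7), each intervened variable's structural equation is replaced by its fixed value.
Defects = -2·Speed - 3·Feed + 6  [with Speed=4, Feed=9]  = -29
Downtime = |Defects - Heat|  [with Defects=-29, Heat=7]  = 36

36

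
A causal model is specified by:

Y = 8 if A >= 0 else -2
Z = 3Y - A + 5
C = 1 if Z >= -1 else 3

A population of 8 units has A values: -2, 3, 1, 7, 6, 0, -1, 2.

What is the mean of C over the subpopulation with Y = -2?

1

Conditioning on Y=-2 selects the 2 unit(s) with A ∈ {-2, -1}. Their C values: 1, 1. Mean = 1.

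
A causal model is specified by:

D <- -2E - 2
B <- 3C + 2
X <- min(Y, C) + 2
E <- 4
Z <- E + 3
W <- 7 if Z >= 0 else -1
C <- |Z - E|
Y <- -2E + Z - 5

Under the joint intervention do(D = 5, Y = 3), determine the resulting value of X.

Under do(D = 5, Y = 3), each intervened variable's structural equation is replaced by its fixed value.
Z = E + 3  [with E=4]  = 7
C = |Z - E|  [with Z=7, E=4]  = 3
X = min(Y, C) + 2  [with Y=3, C=3]  = 5

5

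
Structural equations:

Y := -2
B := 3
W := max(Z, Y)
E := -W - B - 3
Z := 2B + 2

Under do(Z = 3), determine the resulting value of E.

do(Z=3) replaces the equation Z := 2B + 2 with the constant Z = 3.
W = max(Z, Y)  [with Z=3, Y=-2]  = 3
E = -W - B - 3  [with W=3, B=3]  = -9

-9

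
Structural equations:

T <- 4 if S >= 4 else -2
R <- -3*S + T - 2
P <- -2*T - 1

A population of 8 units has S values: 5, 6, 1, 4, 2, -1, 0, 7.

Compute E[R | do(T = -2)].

Every unit gets T=-2 under the intervention. R values become -19, -22, -7, -16, -10, -1, -4, -25; E[R|do(T=-2)] = -13.

-13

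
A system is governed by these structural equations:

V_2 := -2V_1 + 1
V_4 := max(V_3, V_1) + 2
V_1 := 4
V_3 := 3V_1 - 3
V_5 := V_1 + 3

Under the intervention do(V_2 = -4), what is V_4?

Under do(V_2=-4), the mechanism V_2 := -2V_1 + 1 is discarded; V_2 is fixed at -4.
Since V_4 is not a descendant of the intervened variable, it is unaffected.
V_3 = 3V_1 - 3  [with V_1=4]  = 9
V_4 = max(V_3, V_1) + 2  [with V_3=9, V_1=4]  = 11

11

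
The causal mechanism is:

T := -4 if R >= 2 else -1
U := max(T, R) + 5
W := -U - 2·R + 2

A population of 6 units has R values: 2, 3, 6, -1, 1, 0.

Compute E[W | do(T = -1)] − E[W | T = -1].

-5.5

The intervention sets T=-1 in all 6 units regardless of R. Recomputing W per unit gives -9, -12, -21, 0, -6, -3; average -8.5.
Observing T=-1 restricts to units where T's equation naturally yields -1: R ∈ {-1, 1, 0}. In that subpopulation W = 0, -6, -3, mean -3.
Difference = -8.5 − (-3) = -5.5.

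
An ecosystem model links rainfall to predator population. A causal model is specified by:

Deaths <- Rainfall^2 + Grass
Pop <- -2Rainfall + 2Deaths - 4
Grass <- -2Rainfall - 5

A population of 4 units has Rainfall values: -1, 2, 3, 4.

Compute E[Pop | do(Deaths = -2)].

The intervention sets Deaths=-2 in all 4 units regardless of Rainfall. Recomputing Pop per unit gives -6, -12, -14, -16; average -12.

-12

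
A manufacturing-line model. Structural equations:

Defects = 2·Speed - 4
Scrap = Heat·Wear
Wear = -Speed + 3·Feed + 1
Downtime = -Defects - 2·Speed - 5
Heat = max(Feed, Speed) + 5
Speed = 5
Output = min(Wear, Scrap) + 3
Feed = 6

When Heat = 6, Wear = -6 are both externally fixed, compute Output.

Under do(Heat = 6, Wear = -6), each intervened variable's structural equation is replaced by its fixed value.
Scrap = Heat·Wear  [with Heat=6, Wear=-6]  = -36
Output = min(Wear, Scrap) + 3  [with Wear=-6, Scrap=-36]  = -33

-33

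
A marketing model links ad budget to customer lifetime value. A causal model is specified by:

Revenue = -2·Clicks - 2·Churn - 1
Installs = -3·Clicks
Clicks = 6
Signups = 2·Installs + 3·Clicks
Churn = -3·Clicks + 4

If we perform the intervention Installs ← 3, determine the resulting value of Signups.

The intervention breaks the incoming arrows to Installs: Installs = -3·Clicks no longer applies, and Installs = 3.
Signups = 2·Installs + 3·Clicks  [with Installs=3, Clicks=6]  = 24

24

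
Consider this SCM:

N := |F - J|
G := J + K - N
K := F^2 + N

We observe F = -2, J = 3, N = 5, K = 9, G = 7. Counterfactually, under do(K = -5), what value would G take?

Intervening sets K = -5 and removes its equation (K := F^2 + N).
N = |F - J|  [with F=-2, J=3]  = 5
G = J + K - N  [with J=3, K=-5, N=5]  = -7

-7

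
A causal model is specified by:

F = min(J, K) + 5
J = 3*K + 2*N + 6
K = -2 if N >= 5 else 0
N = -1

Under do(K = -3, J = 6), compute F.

2

Setting K = -3, J = 6 by intervention discards those variables' equations.
F = min(J, K) + 5  [with J=6, K=-3]  = 2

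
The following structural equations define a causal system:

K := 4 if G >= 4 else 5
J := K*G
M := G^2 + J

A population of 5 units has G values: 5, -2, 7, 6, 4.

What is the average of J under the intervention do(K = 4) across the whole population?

16

do(K=4) breaks K's dependence on G. With K=4 fixed, J across the units is 20, -8, 28, 24, 16, mean 16.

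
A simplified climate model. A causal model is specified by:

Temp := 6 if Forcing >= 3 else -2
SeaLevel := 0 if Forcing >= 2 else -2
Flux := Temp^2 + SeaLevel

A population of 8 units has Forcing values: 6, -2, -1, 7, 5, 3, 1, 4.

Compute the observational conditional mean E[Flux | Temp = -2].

2

Observing Temp=-2 restricts to units where Temp's equation naturally yields -2: Forcing ∈ {-2, -1, 1}. In that subpopulation Flux = 2, 2, 2, mean 2.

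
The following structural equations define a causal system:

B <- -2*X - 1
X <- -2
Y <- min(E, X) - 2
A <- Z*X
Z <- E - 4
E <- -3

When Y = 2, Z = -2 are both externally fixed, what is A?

4

Setting Y = 2, Z = -2 by intervention discards those variables' equations.
A = Z*X  [with Z=-2, X=-2]  = 4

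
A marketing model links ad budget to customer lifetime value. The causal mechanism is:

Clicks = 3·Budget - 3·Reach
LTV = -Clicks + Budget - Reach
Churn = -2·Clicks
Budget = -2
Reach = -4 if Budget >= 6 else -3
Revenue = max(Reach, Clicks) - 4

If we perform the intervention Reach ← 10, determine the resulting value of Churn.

Under do(Reach=10), the mechanism Reach = -4 if Budget >= 6 else -3 is discarded; Reach is fixed at 10.
Clicks = 3·Budget - 3·Reach  [with Budget=-2, Reach=10]  = -36
Churn = -2·Clicks  [with Clicks=-36]  = 72

72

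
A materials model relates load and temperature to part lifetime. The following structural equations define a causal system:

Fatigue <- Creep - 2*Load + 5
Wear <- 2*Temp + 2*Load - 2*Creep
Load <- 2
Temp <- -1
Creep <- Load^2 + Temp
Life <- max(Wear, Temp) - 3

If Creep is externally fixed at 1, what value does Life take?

The intervention breaks the incoming arrows to Creep: Creep <- Load^2 + Temp no longer applies, and Creep = 1.
Wear = 2*Temp + 2*Load - 2*Creep  [with Temp=-1, Load=2, Creep=1]  = 0
Life = max(Wear, Temp) - 3  [with Wear=0, Temp=-1]  = -3

-3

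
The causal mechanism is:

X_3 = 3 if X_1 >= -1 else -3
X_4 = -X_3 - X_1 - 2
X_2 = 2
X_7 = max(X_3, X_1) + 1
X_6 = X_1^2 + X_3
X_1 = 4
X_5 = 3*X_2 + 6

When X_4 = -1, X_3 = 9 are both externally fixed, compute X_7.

10

The joint intervention fixes X_4 = -1, X_3 = 9, removing each variable's own equation.
X_7 = max(X_3, X_1) + 1  [with X_3=9, X_1=4]  = 10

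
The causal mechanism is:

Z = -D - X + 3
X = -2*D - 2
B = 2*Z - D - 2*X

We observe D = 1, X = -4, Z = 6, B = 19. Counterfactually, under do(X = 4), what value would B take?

-13

Under do(X=4), the mechanism X = -2*D - 2 is discarded; X is fixed at 4.
Z = -D - X + 3  [with D=1, X=4]  = -2
B = 2*Z - D - 2*X  [with Z=-2, D=1, X=4]  = -13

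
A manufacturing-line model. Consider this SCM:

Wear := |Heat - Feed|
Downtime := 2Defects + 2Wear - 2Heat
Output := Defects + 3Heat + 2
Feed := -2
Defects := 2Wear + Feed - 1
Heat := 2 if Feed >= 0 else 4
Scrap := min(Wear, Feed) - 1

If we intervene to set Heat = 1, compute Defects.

Under do(Heat=1), the mechanism Heat := 2 if Feed >= 0 else 4 is discarded; Heat is fixed at 1.
Wear = |Heat - Feed|  [with Heat=1, Feed=-2]  = 3
Defects = 2Wear + Feed - 1  [with Wear=3, Feed=-2]  = 3

3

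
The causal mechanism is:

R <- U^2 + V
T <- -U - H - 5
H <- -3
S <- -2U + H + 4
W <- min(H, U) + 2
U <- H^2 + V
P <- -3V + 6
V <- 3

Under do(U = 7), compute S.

The intervention breaks the incoming arrows to U: U <- H^2 + V no longer applies, and U = 7.
S = -2U + H + 4  [with U=7, H=-3]  = -13

-13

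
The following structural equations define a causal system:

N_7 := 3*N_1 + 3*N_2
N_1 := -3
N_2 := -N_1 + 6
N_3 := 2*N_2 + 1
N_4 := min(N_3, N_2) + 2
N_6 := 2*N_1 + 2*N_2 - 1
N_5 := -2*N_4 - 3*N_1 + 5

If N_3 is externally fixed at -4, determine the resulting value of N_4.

-2

The intervention breaks the incoming arrows to N_3: N_3 := 2*N_2 + 1 no longer applies, and N_3 = -4.
N_2 = -N_1 + 6  [with N_1=-3]  = 9
N_4 = min(N_3, N_2) + 2  [with N_3=-4, N_2=9]  = -2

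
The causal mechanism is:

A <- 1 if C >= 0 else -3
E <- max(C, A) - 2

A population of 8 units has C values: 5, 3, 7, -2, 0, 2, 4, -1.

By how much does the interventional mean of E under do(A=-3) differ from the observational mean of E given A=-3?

3.75

Under do(A=-3), A's equation is replaced by A=-3 for every unit. Per-unit E: 3, 1, 5, -4, -2, 0, 2, -3. Mean = 0.25.
E[E|A=-3] averages over only the 2 units with A=-3 (C = -2, -1): E = -4, -3, mean -3.5.
Difference = 0.25 − (-3.5) = 3.75.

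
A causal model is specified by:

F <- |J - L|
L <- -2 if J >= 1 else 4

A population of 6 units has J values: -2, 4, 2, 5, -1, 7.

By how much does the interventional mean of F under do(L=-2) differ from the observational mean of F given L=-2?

Under do(L=-2), L's equation is replaced by L=-2 for every unit. Per-unit F: 0, 6, 4, 7, 1, 9. Mean = 4.5.
Conditioning on L=-2 selects the 4 unit(s) with J ∈ {4, 2, 5, 7}. Their F values: 6, 4, 7, 9. Mean = 6.5.
Difference = 4.5 − 6.5 = -2.

-2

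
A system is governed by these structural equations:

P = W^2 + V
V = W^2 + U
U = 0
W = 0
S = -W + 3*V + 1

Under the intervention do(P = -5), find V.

Under do(P=-5), the mechanism P = W^2 + V is discarded; P is fixed at -5.
Since V is not a descendant of the intervened variable, it is unaffected.
V = W^2 + U  [with W=0, U=0]  = 0

0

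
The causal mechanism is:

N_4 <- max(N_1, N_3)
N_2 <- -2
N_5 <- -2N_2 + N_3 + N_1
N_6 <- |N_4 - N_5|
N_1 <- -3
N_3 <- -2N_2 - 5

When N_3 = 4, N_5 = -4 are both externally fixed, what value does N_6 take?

8

Setting N_3 = 4, N_5 = -4 by intervention discards those variables' equations.
N_4 = max(N_1, N_3)  [with N_1=-3, N_3=4]  = 4
N_6 = |N_4 - N_5|  [with N_4=4, N_5=-4]  = 8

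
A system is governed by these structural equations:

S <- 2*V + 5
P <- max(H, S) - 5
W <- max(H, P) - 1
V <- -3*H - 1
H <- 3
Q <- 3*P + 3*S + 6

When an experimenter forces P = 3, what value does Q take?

-30

Under do(P=3), the mechanism P <- max(H, S) - 5 is discarded; P is fixed at 3.
V = -3*H - 1  [with H=3]  = -10
S = 2*V + 5  [with V=-10]  = -15
Q = 3*P + 3*S + 6  [with P=3, S=-15]  = -30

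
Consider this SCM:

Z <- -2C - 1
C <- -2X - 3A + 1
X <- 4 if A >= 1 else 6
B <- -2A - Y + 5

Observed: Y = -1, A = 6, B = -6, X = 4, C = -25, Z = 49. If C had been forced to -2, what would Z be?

The intervention breaks the incoming arrows to C: C <- -2X - 3A + 1 no longer applies, and C = -2.
Z = -2C - 1  [with C=-2]  = 3

3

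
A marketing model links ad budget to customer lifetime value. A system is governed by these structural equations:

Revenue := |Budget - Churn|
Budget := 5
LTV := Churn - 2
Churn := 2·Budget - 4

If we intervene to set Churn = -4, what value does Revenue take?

The intervention breaks the incoming arrows to Churn: Churn := 2·Budget - 4 no longer applies, and Churn = -4.
Revenue = |Budget - Churn|  [with Budget=5, Churn=-4]  = 9

9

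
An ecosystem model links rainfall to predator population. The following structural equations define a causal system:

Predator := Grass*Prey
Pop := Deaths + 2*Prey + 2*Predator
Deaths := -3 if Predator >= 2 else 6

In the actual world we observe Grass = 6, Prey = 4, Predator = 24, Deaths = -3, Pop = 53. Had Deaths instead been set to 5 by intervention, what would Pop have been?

Intervening sets Deaths = 5 and removes its equation (Deaths := -3 if Predator >= 2 else 6).
Predator = Grass*Prey  [with Grass=6, Prey=4]  = 24
Pop = Deaths + 2*Prey + 2*Predator  [with Deaths=5, Prey=4, Predator=24]  = 61

61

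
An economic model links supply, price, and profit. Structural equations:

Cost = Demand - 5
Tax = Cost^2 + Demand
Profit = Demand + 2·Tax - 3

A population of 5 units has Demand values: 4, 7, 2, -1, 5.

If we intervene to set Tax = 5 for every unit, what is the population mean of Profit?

10.4

do(Tax=5) breaks Tax's dependence on Demand. With Tax=5 fixed, Profit across the units is 11, 14, 9, 6, 12, mean 10.4.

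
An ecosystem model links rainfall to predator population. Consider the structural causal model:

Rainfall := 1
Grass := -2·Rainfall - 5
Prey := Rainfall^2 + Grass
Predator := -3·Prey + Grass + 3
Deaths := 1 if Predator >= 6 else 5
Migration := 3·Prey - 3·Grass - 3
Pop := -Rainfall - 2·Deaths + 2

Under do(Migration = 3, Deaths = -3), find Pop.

7

Setting Migration = 3, Deaths = -3 by intervention discards those variables' equations.
Pop = -Rainfall - 2·Deaths + 2  [with Rainfall=1, Deaths=-3]  = 7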